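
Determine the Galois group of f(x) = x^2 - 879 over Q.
Gal(K/Q) = Z/2Z (cyclic of order 2)

x^2 - 879 is irreducible over Q since 879 is not a rational square. The splitting field Q(sqrt(879)) has degree 2 over Q, and its unique nontrivial automorphism is sqrt(879) ↦ -sqrt(879). Hence Gal(Q(sqrt(879))/Q) = Z/2Z.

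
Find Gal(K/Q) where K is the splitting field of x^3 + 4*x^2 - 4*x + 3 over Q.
Gal(K/Q) = S_3 (symmetric group of order 6)

Compute the discriminant of x^3 + (4)*x^2 + (-4)*x + (3): Δ = -1363. Since Δ is not a rational square, the Galois group is not contained in A_3; it must be the full S_3 (irreducibility of the cubic rules out anything smaller).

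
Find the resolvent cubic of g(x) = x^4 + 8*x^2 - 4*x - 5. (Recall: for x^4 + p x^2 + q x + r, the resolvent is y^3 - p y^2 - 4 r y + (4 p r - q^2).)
h(y) = y^3 - 8*y^2 + 20*y - 176

Identify coefficients: p = 8, q = -4, r = -5.
Plug into h(y) = y^3 - p y^2 - 4 r y + (4 p r - q^2):
  h(y) = y^3 - (8) y^2 - 4*(-5) y + (4*(8)*(-5) - (-4)^2)
       = y^3 + (-8) y^2 + (20) y + (-176).
Simplifying: h(y) = y^3 - 8*y^2 + 20*y - 176.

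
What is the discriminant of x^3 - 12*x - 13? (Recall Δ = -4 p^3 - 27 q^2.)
Δ = 2349

For a depressed cubic x^3 + p x + q the discriminant is Δ = -4 p^3 - 27 q^2 = -4*(-12)^3 - 27*(-13)^2 = 6912 - 4563 = 2349.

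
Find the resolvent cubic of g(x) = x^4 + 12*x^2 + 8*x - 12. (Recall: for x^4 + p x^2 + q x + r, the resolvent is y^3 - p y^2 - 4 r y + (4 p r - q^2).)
h(y) = y^3 - 12*y^2 + 48*y - 640

Identify coefficients: p = 12, q = 8, r = -12.
Plug into h(y) = y^3 - p y^2 - 4 r y + (4 p r - q^2):
  h(y) = y^3 - (12) y^2 - 4*(-12) y + (4*(12)*(-12) - (8)^2)
       = y^3 + (-12) y^2 + (48) y + (-640).
Simplifying: h(y) = y^3 - 12*y^2 + 48*y - 640.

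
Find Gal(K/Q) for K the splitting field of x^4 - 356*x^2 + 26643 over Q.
Gal(K/Q) = V_4 (Klein four-group, Z/2Z × Z/2Z)

f factors as (x^2 - 107)(x^2 - 249), so the splitting field is K = Q(sqrt(107), sqrt(249)). The elements 107, 249, 26643 are all non-squares in Q, so sqrt(107) and sqrt(249) generate independent quadratic extensions. Thus [K:Q] = 4 and Gal(K/Q) is generated by the two order-2 automorphisms sqrt(107) ↦ -sqrt(107) and sqrt(249) ↦ -sqrt(249), giving V_4.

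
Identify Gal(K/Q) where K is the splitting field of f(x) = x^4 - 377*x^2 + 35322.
Gal(K/Q) = V_4 (Klein four-group, Z/2Z × Z/2Z)

f factors as (x^2 - 203)(x^2 - 174), so the splitting field is K = Q(sqrt(203), sqrt(174)). The elements 203, 174, 35322 are all non-squares in Q, so sqrt(203) and sqrt(174) generate independent quadratic extensions. Thus [K:Q] = 4 and Gal(K/Q) is generated by the two order-2 automorphisms sqrt(203) ↦ -sqrt(203) and sqrt(174) ↦ -sqrt(174), giving V_4.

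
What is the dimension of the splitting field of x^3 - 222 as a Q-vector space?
[K:Q] = 6

x^3 - 222 has one real root r = 222^(1/3) and two complex roots r*zeta_3, r*zeta_3^2 where zeta_3 = e^(2*pi*i/3). The splitting field is Q(r, zeta_3). [Q(r):Q] = 3 and [Q(zeta_3):Q] = 2 with gcd = 1, so [Q(r, zeta_3):Q] = 3 * 2 = 6.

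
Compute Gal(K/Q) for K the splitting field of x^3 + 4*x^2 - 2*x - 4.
Gal(K/Q) = S_3 (symmetric group of order 6)

Compute the discriminant of x^3 + (4)*x^2 + (-2)*x + (-4): Δ = 1264. Since Δ is not a rational square, the Galois group is not contained in A_3; it must be the full S_3 (irreducibility of the cubic rules out anything smaller).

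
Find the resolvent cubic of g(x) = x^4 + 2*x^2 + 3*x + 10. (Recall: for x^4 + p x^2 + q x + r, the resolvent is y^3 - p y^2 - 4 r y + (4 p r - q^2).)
h(y) = y^3 - 2*y^2 - 40*y + 71

Identify coefficients: p = 2, q = 3, r = 10.
Plug into h(y) = y^3 - p y^2 - 4 r y + (4 p r - q^2):
  h(y) = y^3 - (2) y^2 - 4*(10) y + (4*(2)*(10) - (3)^2)
       = y^3 + (-2) y^2 + (-40) y + (71).
Simplifying: h(y) = y^3 - 2*y^2 - 40*y + 71.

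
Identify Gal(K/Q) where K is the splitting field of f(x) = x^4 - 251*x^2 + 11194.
Gal(K/Q) = V_4 (Klein four-group, Z/2Z × Z/2Z)

f factors as (x^2 - 193)(x^2 - 58), so the splitting field is K = Q(sqrt(193), sqrt(58)). The elements 193, 58, 11194 are all non-squares in Q, so sqrt(193) and sqrt(58) generate independent quadratic extensions. Thus [K:Q] = 4 and Gal(K/Q) is generated by the two order-2 automorphisms sqrt(193) ↦ -sqrt(193) and sqrt(58) ↦ -sqrt(58), giving V_4.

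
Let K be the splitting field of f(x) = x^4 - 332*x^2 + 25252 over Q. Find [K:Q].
[K:Q] = 4

f factors as (x^2 - 118)(x^2 - 214); the splitting field is K = Q(sqrt(118), sqrt(214)). Since 118, 214, and 25252 are all non-squares in Q, the three subfields Q(sqrt(118)), Q(sqrt(214)), Q(sqrt(25252)) are distinct degree-2 extensions, so [K:Q] = 4 (Klein four Galois group).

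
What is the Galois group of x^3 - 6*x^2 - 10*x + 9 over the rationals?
Gal(K/Q) = S_3 (symmetric group of order 6)

Compute the discriminant of x^3 + (-6)*x^2 + (-10)*x + (9): Δ = 22909. Since Δ is not a rational square, the Galois group is not contained in A_3; it must be the full S_3 (irreducibility of the cubic rules out anything smaller).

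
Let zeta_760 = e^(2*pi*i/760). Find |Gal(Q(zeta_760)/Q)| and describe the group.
|Gal(Q(zeta_760)/Q)| = phi(760) = 288; group ≅ (Z/760Z)^* ≅ Z/2Z × Z/2Z × Z/4Z × Z/18Z

The n-th cyclotomic polynomial Φ_760(x) is the minimal polynomial of zeta_760 over Q and has degree phi(760) = 288. So Q(zeta_760) is a degree-288 Galois extension with Galois group (Z/760Z)^*. By CRT, (Z/760Z)^* ≅ (Z/8Z)^* × (Z/5Z)^* × (Z/19Z)^*. Each prime-power unit group is (Z/8Z)^* ≅ Z/2Z × Z/2Z; (Z/5Z)^* ≅ Z/4Z; (Z/19Z)^* ≅ Z/18Z. Hence Gal(Q(zeta_760)/Q) ≅ Z/2Z × Z/2Z × Z/4Z × Z/18Z.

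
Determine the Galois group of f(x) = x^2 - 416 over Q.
Gal(K/Q) = Z/2Z (cyclic of order 2)

x^2 - 416 is irreducible over Q since 416 is not a rational square. The splitting field Q(sqrt(416)) has degree 2 over Q, and its unique nontrivial automorphism is sqrt(416) ↦ -sqrt(416). Hence Gal(Q(sqrt(416))/Q) = Z/2Z.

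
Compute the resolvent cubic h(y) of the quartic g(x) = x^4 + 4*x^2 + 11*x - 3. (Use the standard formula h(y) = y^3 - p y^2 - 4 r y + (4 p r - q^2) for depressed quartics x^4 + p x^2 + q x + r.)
h(y) = y^3 - 4*y^2 + 12*y - 169

Identify coefficients: p = 4, q = 11, r = -3.
Plug into h(y) = y^3 - p y^2 - 4 r y + (4 p r - q^2):
  h(y) = y^3 - (4) y^2 - 4*(-3) y + (4*(4)*(-3) - (11)^2)
       = y^3 + (-4) y^2 + (12) y + (-169).
Simplifying: h(y) = y^3 - 4*y^2 + 12*y - 169.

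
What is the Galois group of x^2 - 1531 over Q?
Gal(K/Q) = Z/2Z (cyclic of order 2)

x^2 - 1531 is irreducible over Q since 1531 is not a rational square. The splitting field Q(sqrt(1531)) has degree 2 over Q, and its unique nontrivial automorphism is sqrt(1531) ↦ -sqrt(1531). Hence Gal(Q(sqrt(1531))/Q) = Z/2Z.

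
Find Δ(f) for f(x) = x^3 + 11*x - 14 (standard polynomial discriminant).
Δ = -10616

For a depressed cubic x^3 + p x + q the discriminant is Δ = -4 p^3 - 27 q^2 = -4*(11)^3 - 27*(-14)^2 = -5324 - 5292 = -10616.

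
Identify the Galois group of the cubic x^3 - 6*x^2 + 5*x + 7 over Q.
Gal(K/Q) = S_3 (symmetric group of order 6)

Compute the discriminant of x^3 + (-6)*x^2 + (5)*x + (7): Δ = 1345. Since Δ is not a rational square, the Galois group is not contained in A_3; it must be the full S_3 (irreducibility of the cubic rules out anything smaller).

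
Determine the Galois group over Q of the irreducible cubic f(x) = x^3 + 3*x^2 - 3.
Gal(K/Q) = A_3 (cyclic of order 3)

Compute the discriminant of x^3 + (3)*x^2 + (0)*x + (-3): Δ = 81. Since Δ is a perfect square (Δ = 9^2), the Galois group is contained in A_3. Irreducibility forces the group to be transitive on three roots, so Gal = A_3.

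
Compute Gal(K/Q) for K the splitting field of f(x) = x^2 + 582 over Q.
Gal(K/Q) = Z/2Z (cyclic of order 2)

x^2 + 582 is irreducible over Q since -582 is not a rational square. The splitting field Q(sqrt(-582)) has degree 2 over Q, and its unique nontrivial automorphism is sqrt(-582) ↦ -sqrt(-582). Hence Gal(Q(sqrt(-582))/Q) = Z/2Z.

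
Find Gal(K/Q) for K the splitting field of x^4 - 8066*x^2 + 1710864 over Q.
Gal(K/Q) = Z/2Z (cyclic of order 2)

f factors as (x^2 - 7848)(x^2 - 218), so the splitting field is K = Q(sqrt(7848), sqrt(218)). The squarefree part of 7848 is 218 and the squarefree part of 218 is also 218, so sqrt(7848) and sqrt(218) are both rational multiples of sqrt(218). Hence Q(sqrt(7848)) = Q(sqrt(218)) = Q(sqrt(218)), and the splitting field collapses to a single degree-2 extension with Galois group Z/2Z.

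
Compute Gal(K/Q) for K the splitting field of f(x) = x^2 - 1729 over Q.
Gal(K/Q) = Z/2Z (cyclic of order 2)

x^2 - 1729 is irreducible over Q since 1729 is not a rational square. The splitting field Q(sqrt(1729)) has degree 2 over Q, and its unique nontrivial automorphism is sqrt(1729) ↦ -sqrt(1729). Hence Gal(Q(sqrt(1729))/Q) = Z/2Z.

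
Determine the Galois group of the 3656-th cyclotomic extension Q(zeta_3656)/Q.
|Gal(Q(zeta_3656)/Q)| = phi(3656) = 1824; group ≅ (Z/3656Z)^* ≅ Z/2Z × Z/2Z × Z/456Z

The n-th cyclotomic polynomial Φ_3656(x) is the minimal polynomial of zeta_3656 over Q and has degree phi(3656) = 1824. So Q(zeta_3656) is a degree-1824 Galois extension with Galois group (Z/3656Z)^*. By CRT, (Z/3656Z)^* ≅ (Z/8Z)^* × (Z/457Z)^*. Each prime-power unit group is (Z/8Z)^* ≅ Z/2Z × Z/2Z; (Z/457Z)^* ≅ Z/456Z. Hence Gal(Q(zeta_3656)/Q) ≅ Z/2Z × Z/2Z × Z/456Z.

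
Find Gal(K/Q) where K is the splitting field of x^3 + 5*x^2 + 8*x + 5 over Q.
Gal(K/Q) = S_3 (symmetric group of order 6)

Compute the discriminant of x^3 + (5)*x^2 + (8)*x + (5): Δ = -23. Since Δ is not a rational square, the Galois group is not contained in A_3; it must be the full S_3 (irreducibility of the cubic rules out anything smaller).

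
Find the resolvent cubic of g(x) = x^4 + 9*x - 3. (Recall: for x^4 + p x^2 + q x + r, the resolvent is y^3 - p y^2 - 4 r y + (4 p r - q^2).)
h(y) = y^3 + 12*y - 81

Identify coefficients: p = 0, q = 9, r = -3.
Plug into h(y) = y^3 - p y^2 - 4 r y + (4 p r - q^2):
  h(y) = y^3 - (0) y^2 - 4*(-3) y + (4*(0)*(-3) - (9)^2)
       = y^3 + (0) y^2 + (12) y + (-81).
Simplifying: h(y) = y^3 + 12*y - 81.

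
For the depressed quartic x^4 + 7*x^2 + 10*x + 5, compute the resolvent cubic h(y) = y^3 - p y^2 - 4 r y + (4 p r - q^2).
h(y) = y^3 - 7*y^2 - 20*y + 40

Identify coefficients: p = 7, q = 10, r = 5.
Plug into h(y) = y^3 - p y^2 - 4 r y + (4 p r - q^2):
  h(y) = y^3 - (7) y^2 - 4*(5) y + (4*(7)*(5) - (10)^2)
       = y^3 + (-7) y^2 + (-20) y + (40).
Simplifying: h(y) = y^3 - 7*y^2 - 20*y + 40.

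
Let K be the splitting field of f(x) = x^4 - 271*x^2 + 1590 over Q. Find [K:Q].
[K:Q] = 4

f factors as (x^2 - 6)(x^2 - 265); the splitting field is K = Q(sqrt(6), sqrt(265)). Since 6, 265, and 1590 are all non-squares in Q, the three subfields Q(sqrt(6)), Q(sqrt(265)), Q(sqrt(1590)) are distinct degree-2 extensions, so [K:Q] = 4 (Klein four Galois group).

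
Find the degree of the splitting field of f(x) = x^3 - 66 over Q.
[K:Q] = 6

x^3 - 66 has one real root r = 66^(1/3) and two complex roots r*zeta_3, r*zeta_3^2 where zeta_3 = e^(2*pi*i/3). The splitting field is Q(r, zeta_3). [Q(r):Q] = 3 and [Q(zeta_3):Q] = 2 with gcd = 1, so [Q(r, zeta_3):Q] = 3 * 2 = 6.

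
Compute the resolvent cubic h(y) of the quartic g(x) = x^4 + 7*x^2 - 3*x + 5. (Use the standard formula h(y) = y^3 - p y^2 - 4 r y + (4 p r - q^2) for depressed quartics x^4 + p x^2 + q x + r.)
h(y) = y^3 - 7*y^2 - 20*y + 131

Identify coefficients: p = 7, q = -3, r = 5.
Plug into h(y) = y^3 - p y^2 - 4 r y + (4 p r - q^2):
  h(y) = y^3 - (7) y^2 - 4*(5) y + (4*(7)*(5) - (-3)^2)
       = y^3 + (-7) y^2 + (-20) y + (131).
Simplifying: h(y) = y^3 - 7*y^2 - 20*y + 131.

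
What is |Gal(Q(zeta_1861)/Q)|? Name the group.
|Gal(Q(zeta_1861)/Q)| = phi(1861) = 1860; group ≅ (Z/1861Z)^* ≅ Z/1860Z

The n-th cyclotomic polynomial Φ_1861(x) is the minimal polynomial of zeta_1861 over Q and has degree phi(1861) = 1860. So Q(zeta_1861) is a degree-1860 Galois extension with Galois group (Z/1861Z)^*. (Z/1861Z)^* is cyclic since 1861 is an odd prime power (or 4). Hence Gal(Q(zeta_1861)/Q) ≅ Z/1860Z.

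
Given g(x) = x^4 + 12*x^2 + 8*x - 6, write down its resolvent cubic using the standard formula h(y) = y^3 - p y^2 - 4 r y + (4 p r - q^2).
h(y) = y^3 - 12*y^2 + 24*y - 352

Identify coefficients: p = 12, q = 8, r = -6.
Plug into h(y) = y^3 - p y^2 - 4 r y + (4 p r - q^2):
  h(y) = y^3 - (12) y^2 - 4*(-6) y + (4*(12)*(-6) - (8)^2)
       = y^3 + (-12) y^2 + (24) y + (-352).
Simplifying: h(y) = y^3 - 12*y^2 + 24*y - 352.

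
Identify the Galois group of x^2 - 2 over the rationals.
Gal(K/Q) = Z/2Z (cyclic of order 2)

x^2 - 2 is irreducible over Q since 2 is not a rational square. The splitting field Q(sqrt(2)) has degree 2 over Q, and its unique nontrivial automorphism is sqrt(2) ↦ -sqrt(2). Hence Gal(Q(sqrt(2))/Q) = Z/2Z.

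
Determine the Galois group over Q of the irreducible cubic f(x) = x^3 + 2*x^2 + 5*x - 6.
Gal(K/Q) = S_3 (symmetric group of order 6)

Compute the discriminant of x^3 + (2)*x^2 + (5)*x + (-6): Δ = -2260. Since Δ is not a rational square, the Galois group is not contained in A_3; it must be the full S_3 (irreducibility of the cubic rules out anything smaller).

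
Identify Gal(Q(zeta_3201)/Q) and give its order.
|Gal(Q(zeta_3201)/Q)| = phi(3201) = 1920; group ≅ (Z/3201Z)^* ≅ Z/2Z × Z/10Z × Z/96Z

The n-th cyclotomic polynomial Φ_3201(x) is the minimal polynomial of zeta_3201 over Q and has degree phi(3201) = 1920. So Q(zeta_3201) is a degree-1920 Galois extension with Galois group (Z/3201Z)^*. By CRT, (Z/3201Z)^* ≅ (Z/3Z)^* × (Z/11Z)^* × (Z/97Z)^*. Each prime-power unit group is (Z/3Z)^* ≅ Z/2Z; (Z/11Z)^* ≅ Z/10Z; (Z/97Z)^* ≅ Z/96Z. Hence Gal(Q(zeta_3201)/Q) ≅ Z/2Z × Z/10Z × Z/96Z.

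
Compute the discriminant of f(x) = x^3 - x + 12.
Δ = -3884

For a depressed cubic x^3 + p x + q the discriminant is Δ = -4 p^3 - 27 q^2 = -4*(-1)^3 - 27*(12)^2 = 4 - 3888 = -3884.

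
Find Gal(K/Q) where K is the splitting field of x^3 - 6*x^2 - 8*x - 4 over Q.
Gal(K/Q) = S_3 (symmetric group of order 6)

Compute the discriminant of x^3 + (-6)*x^2 + (-8)*x + (-4): Δ = -2992. Since Δ is not a rational square, the Galois group is not contained in A_3; it must be the full S_3 (irreducibility of the cubic rules out anything smaller).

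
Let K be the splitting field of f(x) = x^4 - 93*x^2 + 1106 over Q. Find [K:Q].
[K:Q] = 4

f factors as (x^2 - 79)(x^2 - 14); the splitting field is K = Q(sqrt(79), sqrt(14)). Since 79, 14, and 1106 are all non-squares in Q, the three subfields Q(sqrt(79)), Q(sqrt(14)), Q(sqrt(1106)) are distinct degree-2 extensions, so [K:Q] = 4 (Klein four Galois group).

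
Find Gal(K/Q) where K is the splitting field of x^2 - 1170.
Gal(K/Q) = Z/2Z (cyclic of order 2)

x^2 - 1170 is irreducible over Q since 1170 is not a rational square. The splitting field Q(sqrt(1170)) has degree 2 over Q, and its unique nontrivial automorphism is sqrt(1170) ↦ -sqrt(1170). Hence Gal(Q(sqrt(1170))/Q) = Z/2Z.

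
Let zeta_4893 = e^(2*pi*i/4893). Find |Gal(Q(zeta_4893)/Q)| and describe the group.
|Gal(Q(zeta_4893)/Q)| = phi(4893) = 2784; group ≅ (Z/4893Z)^* ≅ Z/2Z × Z/6Z × Z/232Z

The n-th cyclotomic polynomial Φ_4893(x) is the minimal polynomial of zeta_4893 over Q and has degree phi(4893) = 2784. So Q(zeta_4893) is a degree-2784 Galois extension with Galois group (Z/4893Z)^*. By CRT, (Z/4893Z)^* ≅ (Z/3Z)^* × (Z/7Z)^* × (Z/233Z)^*. Each prime-power unit group is (Z/3Z)^* ≅ Z/2Z; (Z/7Z)^* ≅ Z/6Z; (Z/233Z)^* ≅ Z/232Z. Hence Gal(Q(zeta_4893)/Q) ≅ Z/2Z × Z/6Z × Z/232Z.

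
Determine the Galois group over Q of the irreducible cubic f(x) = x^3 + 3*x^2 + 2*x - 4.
Gal(K/Q) = S_3 (symmetric group of order 6)

Compute the discriminant of x^3 + (3)*x^2 + (2)*x + (-4): Δ = -428. Since Δ is not a rational square, the Galois group is not contained in A_3; it must be the full S_3 (irreducibility of the cubic rules out anything smaller).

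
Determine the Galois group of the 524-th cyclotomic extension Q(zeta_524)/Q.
|Gal(Q(zeta_524)/Q)| = phi(524) = 260; group ≅ (Z/524Z)^* ≅ Z/2Z × Z/130Z

The n-th cyclotomic polynomial Φ_524(x) is the minimal polynomial of zeta_524 over Q and has degree phi(524) = 260. So Q(zeta_524) is a degree-260 Galois extension with Galois group (Z/524Z)^*. By CRT, (Z/524Z)^* ≅ (Z/4Z)^* × (Z/131Z)^*. Each prime-power unit group is (Z/4Z)^* ≅ Z/2Z; (Z/131Z)^* ≅ Z/130Z. Hence Gal(Q(zeta_524)/Q) ≅ Z/2Z × Z/130Z.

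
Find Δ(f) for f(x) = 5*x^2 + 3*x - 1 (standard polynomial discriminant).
Δ = 29

For a quadratic a x^2 + b x + c the discriminant is Δ = b^2 - 4ac = (3)^2 - 4*(5)*(-1) = 9 - (-20) = 29.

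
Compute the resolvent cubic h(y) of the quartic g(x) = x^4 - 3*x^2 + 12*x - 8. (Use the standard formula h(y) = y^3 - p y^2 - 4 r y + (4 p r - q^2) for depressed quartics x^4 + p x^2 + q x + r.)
h(y) = y^3 + 3*y^2 + 32*y - 48

Identify coefficients: p = -3, q = 12, r = -8.
Plug into h(y) = y^3 - p y^2 - 4 r y + (4 p r - q^2):
  h(y) = y^3 - (-3) y^2 - 4*(-8) y + (4*(-3)*(-8) - (12)^2)
       = y^3 + (3) y^2 + (32) y + (-48).
Simplifying: h(y) = y^3 + 3*y^2 + 32*y - 48.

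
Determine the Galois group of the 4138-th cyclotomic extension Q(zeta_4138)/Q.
|Gal(Q(zeta_4138)/Q)| = phi(4138) = 2068; group ≅ (Z/4138Z)^* ≅ Z/2068Z

The n-th cyclotomic polynomial Φ_4138(x) is the minimal polynomial of zeta_4138 over Q and has degree phi(4138) = 2068. So Q(zeta_4138) is a degree-2068 Galois extension with Galois group (Z/4138Z)^*. By CRT, (Z/4138Z)^* ≅ (Z/2Z)^* × (Z/2069Z)^*. Each prime-power unit group is (Z/2Z)^* ≅ trivial group (order 1); (Z/2069Z)^* ≅ Z/2068Z. Hence Gal(Q(zeta_4138)/Q) ≅ Z/2068Z.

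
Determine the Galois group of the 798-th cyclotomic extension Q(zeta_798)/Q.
|Gal(Q(zeta_798)/Q)| = phi(798) = 216; group ≅ (Z/798Z)^* ≅ Z/2Z × Z/6Z × Z/18Z

The n-th cyclotomic polynomial Φ_798(x) is the minimal polynomial of zeta_798 over Q and has degree phi(798) = 216. So Q(zeta_798) is a degree-216 Galois extension with Galois group (Z/798Z)^*. By CRT, (Z/798Z)^* ≅ (Z/2Z)^* × (Z/3Z)^* × (Z/7Z)^* × (Z/19Z)^*. Each prime-power unit group is (Z/2Z)^* ≅ trivial group (order 1); (Z/3Z)^* ≅ Z/2Z; (Z/7Z)^* ≅ Z/6Z; (Z/19Z)^* ≅ Z/18Z. Hence Gal(Q(zeta_798)/Q) ≅ Z/2Z × Z/6Z × Z/18Z.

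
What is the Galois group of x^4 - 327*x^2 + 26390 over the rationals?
Gal(K/Q) = V_4 (Klein four-group, Z/2Z × Z/2Z)

f factors as (x^2 - 182)(x^2 - 145), so the splitting field is K = Q(sqrt(182), sqrt(145)). The elements 182, 145, 26390 are all non-squares in Q, so sqrt(182) and sqrt(145) generate independent quadratic extensions. Thus [K:Q] = 4 and Gal(K/Q) is generated by the two order-2 automorphisms sqrt(182) ↦ -sqrt(182) and sqrt(145) ↦ -sqrt(145), giving V_4.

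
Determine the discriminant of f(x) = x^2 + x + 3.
Δ = -11

For a quadratic a x^2 + b x + c the discriminant is Δ = b^2 - 4ac = (1)^2 - 4*(1)*(3) = 1 - (12) = -11.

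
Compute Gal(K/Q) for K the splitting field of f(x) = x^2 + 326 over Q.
Gal(K/Q) = Z/2Z (cyclic of order 2)

x^2 + 326 is irreducible over Q since -326 is not a rational square. The splitting field Q(sqrt(-326)) has degree 2 over Q, and its unique nontrivial automorphism is sqrt(-326) ↦ -sqrt(-326). Hence Gal(Q(sqrt(-326))/Q) = Z/2Z.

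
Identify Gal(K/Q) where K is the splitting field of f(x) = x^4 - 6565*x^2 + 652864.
Gal(K/Q) = Z/2Z (cyclic of order 2)

f factors as (x^2 - 6464)(x^2 - 101), so the splitting field is K = Q(sqrt(6464), sqrt(101)). The squarefree part of 6464 is 101 and the squarefree part of 101 is also 101, so sqrt(6464) and sqrt(101) are both rational multiples of sqrt(101). Hence Q(sqrt(6464)) = Q(sqrt(101)) = Q(sqrt(101)), and the splitting field collapses to a single degree-2 extension with Galois group Z/2Z.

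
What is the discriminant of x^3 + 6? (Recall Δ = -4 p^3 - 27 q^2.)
Δ = -972

For a depressed cubic x^3 + p x + q the discriminant is Δ = -4 p^3 - 27 q^2 = -4*(0)^3 - 27*(6)^2 = 0 - 972 = -972.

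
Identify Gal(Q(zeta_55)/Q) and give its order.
|Gal(Q(zeta_55)/Q)| = phi(55) = 40; group ≅ (Z/55Z)^* ≅ Z/4Z × Z/10Z

The n-th cyclotomic polynomial Φ_55(x) is the minimal polynomial of zeta_55 over Q and has degree phi(55) = 40. So Q(zeta_55) is a degree-40 Galois extension with Galois group (Z/55Z)^*. By CRT, (Z/55Z)^* ≅ (Z/5Z)^* × (Z/11Z)^*. Each prime-power unit group is (Z/5Z)^* ≅ Z/4Z; (Z/11Z)^* ≅ Z/10Z. Hence Gal(Q(zeta_55)/Q) ≅ Z/4Z × Z/10Z.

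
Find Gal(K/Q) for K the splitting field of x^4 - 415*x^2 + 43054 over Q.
Gal(K/Q) = V_4 (Klein four-group, Z/2Z × Z/2Z)

f factors as (x^2 - 206)(x^2 - 209), so the splitting field is K = Q(sqrt(206), sqrt(209)). The elements 206, 209, 43054 are all non-squares in Q, so sqrt(206) and sqrt(209) generate independent quadratic extensions. Thus [K:Q] = 4 and Gal(K/Q) is generated by the two order-2 automorphisms sqrt(206) ↦ -sqrt(206) and sqrt(209) ↦ -sqrt(209), giving V_4.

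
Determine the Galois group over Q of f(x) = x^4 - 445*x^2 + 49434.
Gal(K/Q) = V_4 (Klein four-group, Z/2Z × Z/2Z)

f factors as (x^2 - 214)(x^2 - 231), so the splitting field is K = Q(sqrt(214), sqrt(231)). The elements 214, 231, 49434 are all non-squares in Q, so sqrt(214) and sqrt(231) generate independent quadratic extensions. Thus [K:Q] = 4 and Gal(K/Q) is generated by the two order-2 automorphisms sqrt(214) ↦ -sqrt(214) and sqrt(231) ↦ -sqrt(231), giving V_4.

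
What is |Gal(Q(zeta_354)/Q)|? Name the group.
|Gal(Q(zeta_354)/Q)| = phi(354) = 116; group ≅ (Z/354Z)^* ≅ Z/2Z × Z/58Z

The n-th cyclotomic polynomial Φ_354(x) is the minimal polynomial of zeta_354 over Q and has degree phi(354) = 116. So Q(zeta_354) is a degree-116 Galois extension with Galois group (Z/354Z)^*. By CRT, (Z/354Z)^* ≅ (Z/2Z)^* × (Z/3Z)^* × (Z/59Z)^*. Each prime-power unit group is (Z/2Z)^* ≅ trivial group (order 1); (Z/3Z)^* ≅ Z/2Z; (Z/59Z)^* ≅ Z/58Z. Hence Gal(Q(zeta_354)/Q) ≅ Z/2Z × Z/58Z.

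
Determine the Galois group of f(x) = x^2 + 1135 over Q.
Gal(K/Q) = Z/2Z (cyclic of order 2)

x^2 + 1135 is irreducible over Q since -1135 is not a rational square. The splitting field Q(sqrt(-1135)) has degree 2 over Q, and its unique nontrivial automorphism is sqrt(-1135) ↦ -sqrt(-1135). Hence Gal(Q(sqrt(-1135))/Q) = Z/2Z.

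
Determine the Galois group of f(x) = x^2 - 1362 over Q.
Gal(K/Q) = Z/2Z (cyclic of order 2)

x^2 - 1362 is irreducible over Q since 1362 is not a rational square. The splitting field Q(sqrt(1362)) has degree 2 over Q, and its unique nontrivial automorphism is sqrt(1362) ↦ -sqrt(1362). Hence Gal(Q(sqrt(1362))/Q) = Z/2Z.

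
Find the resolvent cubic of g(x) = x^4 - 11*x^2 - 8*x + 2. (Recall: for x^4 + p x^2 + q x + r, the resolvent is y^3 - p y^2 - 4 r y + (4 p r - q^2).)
h(y) = y^3 + 11*y^2 - 8*y - 152

Identify coefficients: p = -11, q = -8, r = 2.
Plug into h(y) = y^3 - p y^2 - 4 r y + (4 p r - q^2):
  h(y) = y^3 - (-11) y^2 - 4*(2) y + (4*(-11)*(2) - (-8)^2)
       = y^3 + (11) y^2 + (-8) y + (-152).
Simplifying: h(y) = y^3 + 11*y^2 - 8*y - 152.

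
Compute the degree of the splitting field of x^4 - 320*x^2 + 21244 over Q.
[K:Q] = 4

f factors as (x^2 - 94)(x^2 - 226); the splitting field is K = Q(sqrt(94), sqrt(226)). Since 94, 226, and 21244 are all non-squares in Q, the three subfields Q(sqrt(94)), Q(sqrt(226)), Q(sqrt(21244)) are distinct degree-2 extensions, so [K:Q] = 4 (Klein four Galois group).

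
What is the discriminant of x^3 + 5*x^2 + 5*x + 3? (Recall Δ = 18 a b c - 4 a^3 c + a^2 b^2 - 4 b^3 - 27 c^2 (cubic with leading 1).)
Δ = -268

For x^3 + a x^2 + b x + c the discriminant is Δ = 18 a b c - 4 a^3 c + a^2 b^2 - 4 b^3 - 27 c^2.
Plug a = 5, b = 5, c = 3:
  18*(5)*(5)*(3) - 4*(5)^3*(3) + (5)^2*(5)^2 - 4*(5)^3 - 27*(3)^2
  = 1350 + (-1500) + 625 + (-500) + (-243)
  = -268.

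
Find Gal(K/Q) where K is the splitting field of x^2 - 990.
Gal(K/Q) = Z/2Z (cyclic of order 2)

x^2 - 990 is irreducible over Q since 990 is not a rational square. The splitting field Q(sqrt(990)) has degree 2 over Q, and its unique nontrivial automorphism is sqrt(990) ↦ -sqrt(990). Hence Gal(Q(sqrt(990))/Q) = Z/2Z.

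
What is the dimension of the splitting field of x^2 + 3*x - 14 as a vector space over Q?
[K:Q] = 2

The discriminant of x^2 + (3)*x + (-14) is b^2 - 4c = 9 - (-56) = 65. Since 65 is not a perfect square in Q, the polynomial is irreducible over Q. Its two roots generate a degree-2 extension, so [K:Q] = 2.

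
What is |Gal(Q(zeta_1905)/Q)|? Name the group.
|Gal(Q(zeta_1905)/Q)| = phi(1905) = 1008; group ≅ (Z/1905Z)^* ≅ Z/2Z × Z/4Z × Z/126Z

The n-th cyclotomic polynomial Φ_1905(x) is the minimal polynomial of zeta_1905 over Q and has degree phi(1905) = 1008. So Q(zeta_1905) is a degree-1008 Galois extension with Galois group (Z/1905Z)^*. By CRT, (Z/1905Z)^* ≅ (Z/3Z)^* × (Z/5Z)^* × (Z/127Z)^*. Each prime-power unit group is (Z/3Z)^* ≅ Z/2Z; (Z/5Z)^* ≅ Z/4Z; (Z/127Z)^* ≅ Z/126Z. Hence Gal(Q(zeta_1905)/Q) ≅ Z/2Z × Z/4Z × Z/126Z.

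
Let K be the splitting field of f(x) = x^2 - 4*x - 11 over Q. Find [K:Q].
[K:Q] = 2

The discriminant of x^2 + (-4)*x + (-11) is b^2 - 4c = 16 - (-44) = 60. Since 60 is not a perfect square in Q, the polynomial is irreducible over Q. Its two roots generate a degree-2 extension, so [K:Q] = 2.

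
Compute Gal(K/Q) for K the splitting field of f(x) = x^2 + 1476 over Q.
Gal(K/Q) = Z/2Z (cyclic of order 2)

x^2 + 1476 is irreducible over Q since -1476 is not a rational square. The splitting field Q(sqrt(-1476)) has degree 2 over Q, and its unique nontrivial automorphism is sqrt(-1476) ↦ -sqrt(-1476). Hence Gal(Q(sqrt(-1476))/Q) = Z/2Z.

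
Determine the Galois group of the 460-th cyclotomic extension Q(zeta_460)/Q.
|Gal(Q(zeta_460)/Q)| = phi(460) = 176; group ≅ (Z/460Z)^* ≅ Z/2Z × Z/4Z × Z/22Z

The n-th cyclotomic polynomial Φ_460(x) is the minimal polynomial of zeta_460 over Q and has degree phi(460) = 176. So Q(zeta_460) is a degree-176 Galois extension with Galois group (Z/460Z)^*. By CRT, (Z/460Z)^* ≅ (Z/4Z)^* × (Z/5Z)^* × (Z/23Z)^*. Each prime-power unit group is (Z/4Z)^* ≅ Z/2Z; (Z/5Z)^* ≅ Z/4Z; (Z/23Z)^* ≅ Z/22Z. Hence Gal(Q(zeta_460)/Q) ≅ Z/2Z × Z/4Z × Z/22Z.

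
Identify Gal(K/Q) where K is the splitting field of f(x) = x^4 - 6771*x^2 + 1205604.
Gal(K/Q) = Z/2Z (cyclic of order 2)

f factors as (x^2 - 6588)(x^2 - 183), so the splitting field is K = Q(sqrt(6588), sqrt(183)). The squarefree part of 6588 is 183 and the squarefree part of 183 is also 183, so sqrt(6588) and sqrt(183) are both rational multiples of sqrt(183). Hence Q(sqrt(6588)) = Q(sqrt(183)) = Q(sqrt(183)), and the splitting field collapses to a single degree-2 extension with Galois group Z/2Z.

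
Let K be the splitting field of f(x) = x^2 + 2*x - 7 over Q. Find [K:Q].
[K:Q] = 2

The discriminant of x^2 + (2)*x + (-7) is b^2 - 4c = 4 - (-28) = 32. Since 32 is not a perfect square in Q, the polynomial is irreducible over Q. Its two roots generate a degree-2 extension, so [K:Q] = 2.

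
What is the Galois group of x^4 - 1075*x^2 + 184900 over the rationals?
Gal(K/Q) = Z/2Z (cyclic of order 2)

f factors as (x^2 - 860)(x^2 - 215), so the splitting field is K = Q(sqrt(860), sqrt(215)). The squarefree part of 860 is 215 and the squarefree part of 215 is also 215, so sqrt(860) and sqrt(215) are both rational multiples of sqrt(215). Hence Q(sqrt(860)) = Q(sqrt(215)) = Q(sqrt(215)), and the splitting field collapses to a single degree-2 extension with Galois group Z/2Z.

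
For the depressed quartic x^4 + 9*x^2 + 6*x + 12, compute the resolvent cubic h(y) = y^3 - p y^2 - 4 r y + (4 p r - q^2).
h(y) = y^3 - 9*y^2 - 48*y + 396

Identify coefficients: p = 9, q = 6, r = 12.
Plug into h(y) = y^3 - p y^2 - 4 r y + (4 p r - q^2):
  h(y) = y^3 - (9) y^2 - 4*(12) y + (4*(9)*(12) - (6)^2)
       = y^3 + (-9) y^2 + (-48) y + (396).
Simplifying: h(y) = y^3 - 9*y^2 - 48*y + 396.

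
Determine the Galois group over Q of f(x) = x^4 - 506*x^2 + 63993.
Gal(K/Q) = V_4 (Klein four-group, Z/2Z × Z/2Z)

f factors as (x^2 - 257)(x^2 - 249), so the splitting field is K = Q(sqrt(257), sqrt(249)). The elements 257, 249, 63993 are all non-squares in Q, so sqrt(257) and sqrt(249) generate independent quadratic extensions. Thus [K:Q] = 4 and Gal(K/Q) is generated by the two order-2 automorphisms sqrt(257) ↦ -sqrt(257) and sqrt(249) ↦ -sqrt(249), giving V_4.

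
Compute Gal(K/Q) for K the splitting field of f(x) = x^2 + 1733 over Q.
Gal(K/Q) = Z/2Z (cyclic of order 2)

x^2 + 1733 is irreducible over Q since -1733 is not a rational square. The splitting field Q(sqrt(-1733)) has degree 2 over Q, and its unique nontrivial automorphism is sqrt(-1733) ↦ -sqrt(-1733). Hence Gal(Q(sqrt(-1733))/Q) = Z/2Z.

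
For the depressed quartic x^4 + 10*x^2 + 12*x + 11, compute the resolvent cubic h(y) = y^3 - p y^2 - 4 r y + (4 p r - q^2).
h(y) = y^3 - 10*y^2 - 44*y + 296

Identify coefficients: p = 10, q = 12, r = 11.
Plug into h(y) = y^3 - p y^2 - 4 r y + (4 p r - q^2):
  h(y) = y^3 - (10) y^2 - 4*(11) y + (4*(10)*(11) - (12)^2)
       = y^3 + (-10) y^2 + (-44) y + (296).
Simplifying: h(y) = y^3 - 10*y^2 - 44*y + 296.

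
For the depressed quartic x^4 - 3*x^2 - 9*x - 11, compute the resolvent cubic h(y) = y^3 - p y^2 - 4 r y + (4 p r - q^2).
h(y) = y^3 + 3*y^2 + 44*y + 51

Identify coefficients: p = -3, q = -9, r = -11.
Plug into h(y) = y^3 - p y^2 - 4 r y + (4 p r - q^2):
  h(y) = y^3 - (-3) y^2 - 4*(-11) y + (4*(-3)*(-11) - (-9)^2)
       = y^3 + (3) y^2 + (44) y + (51).
Simplifying: h(y) = y^3 + 3*y^2 + 44*y + 51.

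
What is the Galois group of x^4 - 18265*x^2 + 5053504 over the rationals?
Gal(K/Q) = Z/2Z (cyclic of order 2)

f factors as (x^2 - 17984)(x^2 - 281), so the splitting field is K = Q(sqrt(17984), sqrt(281)). The squarefree part of 17984 is 281 and the squarefree part of 281 is also 281, so sqrt(17984) and sqrt(281) are both rational multiples of sqrt(281). Hence Q(sqrt(17984)) = Q(sqrt(281)) = Q(sqrt(281)), and the splitting field collapses to a single degree-2 extension with Galois group Z/2Z.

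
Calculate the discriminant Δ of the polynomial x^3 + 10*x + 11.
Δ = -7267

For a depressed cubic x^3 + p x + q the discriminant is Δ = -4 p^3 - 27 q^2 = -4*(10)^3 - 27*(11)^2 = -4000 - 3267 = -7267.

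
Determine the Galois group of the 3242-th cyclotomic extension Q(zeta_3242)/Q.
|Gal(Q(zeta_3242)/Q)| = phi(3242) = 1620; group ≅ (Z/3242Z)^* ≅ Z/1620Z

The n-th cyclotomic polynomial Φ_3242(x) is the minimal polynomial of zeta_3242 over Q and has degree phi(3242) = 1620. So Q(zeta_3242) is a degree-1620 Galois extension with Galois group (Z/3242Z)^*. By CRT, (Z/3242Z)^* ≅ (Z/2Z)^* × (Z/1621Z)^*. Each prime-power unit group is (Z/2Z)^* ≅ trivial group (order 1); (Z/1621Z)^* ≅ Z/1620Z. Hence Gal(Q(zeta_3242)/Q) ≅ Z/1620Z.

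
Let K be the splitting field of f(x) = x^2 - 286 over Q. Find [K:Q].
[K:Q] = 2

The polynomial x^2 - 286 is irreducible over Q since 286 is not a perfect square. Its splitting field is Q(sqrt(286)), which has degree 2 over Q.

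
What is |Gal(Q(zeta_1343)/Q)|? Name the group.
|Gal(Q(zeta_1343)/Q)| = phi(1343) = 1248; group ≅ (Z/1343Z)^* ≅ Z/16Z × Z/78Z

The n-th cyclotomic polynomial Φ_1343(x) is the minimal polynomial of zeta_1343 over Q and has degree phi(1343) = 1248. So Q(zeta_1343) is a degree-1248 Galois extension with Galois group (Z/1343Z)^*. By CRT, (Z/1343Z)^* ≅ (Z/17Z)^* × (Z/79Z)^*. Each prime-power unit group is (Z/17Z)^* ≅ Z/16Z; (Z/79Z)^* ≅ Z/78Z. Hence Gal(Q(zeta_1343)/Q) ≅ Z/16Z × Z/78Z.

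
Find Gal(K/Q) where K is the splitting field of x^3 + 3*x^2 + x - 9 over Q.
Gal(K/Q) = S_3 (symmetric group of order 6)

Compute the discriminant of x^3 + (3)*x^2 + (1)*x + (-9): Δ = -1696. Since Δ is not a rational square, the Galois group is not contained in A_3; it must be the full S_3 (irreducibility of the cubic rules out anything smaller).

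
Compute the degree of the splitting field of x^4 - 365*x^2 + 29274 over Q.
[K:Q] = 4

f factors as (x^2 - 119)(x^2 - 246); the splitting field is K = Q(sqrt(119), sqrt(246)). Since 119, 246, and 29274 are all non-squares in Q, the three subfields Q(sqrt(119)), Q(sqrt(246)), Q(sqrt(29274)) are distinct degree-2 extensions, so [K:Q] = 4 (Klein four Galois group).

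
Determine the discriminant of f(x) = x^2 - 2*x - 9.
Δ = 40

For a quadratic a x^2 + b x + c the discriminant is Δ = b^2 - 4ac = (-2)^2 - 4*(1)*(-9) = 4 - (-36) = 40.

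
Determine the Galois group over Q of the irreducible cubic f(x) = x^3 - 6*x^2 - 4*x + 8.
Gal(K/Q) = S_3 (symmetric group of order 6)

Compute the discriminant of x^3 + (-6)*x^2 + (-4)*x + (8): Δ = 9472. Since Δ is not a rational square, the Galois group is not contained in A_3; it must be the full S_3 (irreducibility of the cubic rules out anything smaller).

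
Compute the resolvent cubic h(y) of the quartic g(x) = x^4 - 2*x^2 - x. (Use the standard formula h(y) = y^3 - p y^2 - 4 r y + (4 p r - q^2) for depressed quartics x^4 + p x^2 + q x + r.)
h(y) = y^3 + 2*y^2 - 1

Identify coefficients: p = -2, q = -1, r = 0.
Plug into h(y) = y^3 - p y^2 - 4 r y + (4 p r - q^2):
  h(y) = y^3 - (-2) y^2 - 4*(0) y + (4*(-2)*(0) - (-1)^2)
       = y^3 + (2) y^2 + (0) y + (-1).
Simplifying: h(y) = y^3 + 2*y^2 - 1.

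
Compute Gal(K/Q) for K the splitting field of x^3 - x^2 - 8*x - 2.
Gal(K/Q) = S_3 (symmetric group of order 6)

Compute the discriminant of x^3 + (-1)*x^2 + (-8)*x + (-2): Δ = 1708. Since Δ is not a rational square, the Galois group is not contained in A_3; it must be the full S_3 (irreducibility of the cubic rules out anything smaller).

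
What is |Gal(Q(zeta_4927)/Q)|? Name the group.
|Gal(Q(zeta_4927)/Q)| = phi(4927) = 4536; group ≅ (Z/4927Z)^* ≅ Z/12Z × Z/378Z

The n-th cyclotomic polynomial Φ_4927(x) is the minimal polynomial of zeta_4927 over Q and has degree phi(4927) = 4536. So Q(zeta_4927) is a degree-4536 Galois extension with Galois group (Z/4927Z)^*. By CRT, (Z/4927Z)^* ≅ (Z/13Z)^* × (Z/379Z)^*. Each prime-power unit group is (Z/13Z)^* ≅ Z/12Z; (Z/379Z)^* ≅ Z/378Z. Hence Gal(Q(zeta_4927)/Q) ≅ Z/12Z × Z/378Z.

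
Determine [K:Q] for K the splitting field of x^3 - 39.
[K:Q] = 6

x^3 - 39 has one real root r = 39^(1/3) and two complex roots r*zeta_3, r*zeta_3^2 where zeta_3 = e^(2*pi*i/3). The splitting field is Q(r, zeta_3). [Q(r):Q] = 3 and [Q(zeta_3):Q] = 2 with gcd = 1, so [Q(r, zeta_3):Q] = 3 * 2 = 6.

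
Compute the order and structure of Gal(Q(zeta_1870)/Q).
|Gal(Q(zeta_1870)/Q)| = phi(1870) = 640; group ≅ (Z/1870Z)^* ≅ Z/4Z × Z/10Z × Z/16Z

The n-th cyclotomic polynomial Φ_1870(x) is the minimal polynomial of zeta_1870 over Q and has degree phi(1870) = 640. So Q(zeta_1870) is a degree-640 Galois extension with Galois group (Z/1870Z)^*. By CRT, (Z/1870Z)^* ≅ (Z/2Z)^* × (Z/5Z)^* × (Z/11Z)^* × (Z/17Z)^*. Each prime-power unit group is (Z/2Z)^* ≅ trivial group (order 1); (Z/5Z)^* ≅ Z/4Z; (Z/11Z)^* ≅ Z/10Z; (Z/17Z)^* ≅ Z/16Z. Hence Gal(Q(zeta_1870)/Q) ≅ Z/4Z × Z/10Z × Z/16Z.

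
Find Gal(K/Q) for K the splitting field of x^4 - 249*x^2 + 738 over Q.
Gal(K/Q) = V_4 (Klein four-group, Z/2Z × Z/2Z)

f factors as (x^2 - 3)(x^2 - 246), so the splitting field is K = Q(sqrt(3), sqrt(246)). The elements 3, 246, 738 are all non-squares in Q, so sqrt(3) and sqrt(246) generate independent quadratic extensions. Thus [K:Q] = 4 and Gal(K/Q) is generated by the two order-2 automorphisms sqrt(3) ↦ -sqrt(3) and sqrt(246) ↦ -sqrt(246), giving V_4.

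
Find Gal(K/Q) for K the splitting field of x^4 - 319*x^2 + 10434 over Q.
Gal(K/Q) = V_4 (Klein four-group, Z/2Z × Z/2Z)

f factors as (x^2 - 37)(x^2 - 282), so the splitting field is K = Q(sqrt(37), sqrt(282)). The elements 37, 282, 10434 are all non-squares in Q, so sqrt(37) and sqrt(282) generate independent quadratic extensions. Thus [K:Q] = 4 and Gal(K/Q) is generated by the two order-2 automorphisms sqrt(37) ↦ -sqrt(37) and sqrt(282) ↦ -sqrt(282), giving V_4.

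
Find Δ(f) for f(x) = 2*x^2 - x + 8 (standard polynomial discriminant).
Δ = -63

For a quadratic a x^2 + b x + c the discriminant is Δ = b^2 - 4ac = (-1)^2 - 4*(2)*(8) = 1 - (64) = -63.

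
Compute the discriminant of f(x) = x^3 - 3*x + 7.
Δ = -1215

For a depressed cubic x^3 + p x + q the discriminant is Δ = -4 p^3 - 27 q^2 = -4*(-3)^3 - 27*(7)^2 = 108 - 1323 = -1215.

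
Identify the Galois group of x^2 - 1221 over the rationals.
Gal(K/Q) = Z/2Z (cyclic of order 2)

x^2 - 1221 is irreducible over Q since 1221 is not a rational square. The splitting field Q(sqrt(1221)) has degree 2 over Q, and its unique nontrivial automorphism is sqrt(1221) ↦ -sqrt(1221). Hence Gal(Q(sqrt(1221))/Q) = Z/2Z.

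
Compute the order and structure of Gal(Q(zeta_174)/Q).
|Gal(Q(zeta_174)/Q)| = phi(174) = 56; group ≅ (Z/174Z)^* ≅ Z/2Z × Z/28Z

The n-th cyclotomic polynomial Φ_174(x) is the minimal polynomial of zeta_174 over Q and has degree phi(174) = 56. So Q(zeta_174) is a degree-56 Galois extension with Galois group (Z/174Z)^*. By CRT, (Z/174Z)^* ≅ (Z/2Z)^* × (Z/3Z)^* × (Z/29Z)^*. Each prime-power unit group is (Z/2Z)^* ≅ trivial group (order 1); (Z/3Z)^* ≅ Z/2Z; (Z/29Z)^* ≅ Z/28Z. Hence Gal(Q(zeta_174)/Q) ≅ Z/2Z × Z/28Z.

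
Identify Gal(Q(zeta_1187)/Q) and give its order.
|Gal(Q(zeta_1187)/Q)| = phi(1187) = 1186; group ≅ (Z/1187Z)^* ≅ Z/1186Z

The n-th cyclotomic polynomial Φ_1187(x) is the minimal polynomial of zeta_1187 over Q and has degree phi(1187) = 1186. So Q(zeta_1187) is a degree-1186 Galois extension with Galois group (Z/1187Z)^*. (Z/1187Z)^* is cyclic since 1187 is an odd prime power (or 4). Hence Gal(Q(zeta_1187)/Q) ≅ Z/1186Z.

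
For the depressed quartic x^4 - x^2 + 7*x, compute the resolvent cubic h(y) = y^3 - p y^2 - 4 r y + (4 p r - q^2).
h(y) = y^3 + y^2 - 49

Identify coefficients: p = -1, q = 7, r = 0.
Plug into h(y) = y^3 - p y^2 - 4 r y + (4 p r - q^2):
  h(y) = y^3 - (-1) y^2 - 4*(0) y + (4*(-1)*(0) - (7)^2)
       = y^3 + (1) y^2 + (0) y + (-49).
Simplifying: h(y) = y^3 + y^2 - 49.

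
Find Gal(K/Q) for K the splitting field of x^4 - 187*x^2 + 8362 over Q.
Gal(K/Q) = V_4 (Klein four-group, Z/2Z × Z/2Z)

f factors as (x^2 - 113)(x^2 - 74), so the splitting field is K = Q(sqrt(113), sqrt(74)). The elements 113, 74, 8362 are all non-squares in Q, so sqrt(113) and sqrt(74) generate independent quadratic extensions. Thus [K:Q] = 4 and Gal(K/Q) is generated by the two order-2 automorphisms sqrt(113) ↦ -sqrt(113) and sqrt(74) ↦ -sqrt(74), giving V_4.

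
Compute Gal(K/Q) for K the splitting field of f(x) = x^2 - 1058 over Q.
Gal(K/Q) = Z/2Z (cyclic of order 2)

x^2 - 1058 is irreducible over Q since 1058 is not a rational square. The splitting field Q(sqrt(1058)) has degree 2 over Q, and its unique nontrivial automorphism is sqrt(1058) ↦ -sqrt(1058). Hence Gal(Q(sqrt(1058))/Q) = Z/2Z.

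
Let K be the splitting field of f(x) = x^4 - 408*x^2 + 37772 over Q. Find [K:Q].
[K:Q] = 4

f factors as (x^2 - 266)(x^2 - 142); the splitting field is K = Q(sqrt(266), sqrt(142)). Since 266, 142, and 37772 are all non-squares in Q, the three subfields Q(sqrt(266)), Q(sqrt(142)), Q(sqrt(37772)) are distinct degree-2 extensions, so [K:Q] = 4 (Klein four Galois group).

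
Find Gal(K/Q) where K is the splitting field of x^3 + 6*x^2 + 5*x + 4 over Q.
Gal(K/Q) = S_3 (symmetric group of order 6)

Compute the discriminant of x^3 + (6)*x^2 + (5)*x + (4): Δ = -1328. Since Δ is not a rational square, the Galois group is not contained in A_3; it must be the full S_3 (irreducibility of the cubic rules out anything smaller).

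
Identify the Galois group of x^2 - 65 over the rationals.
Gal(K/Q) = Z/2Z (cyclic of order 2)

x^2 - 65 is irreducible over Q since 65 is not a rational square. The splitting field Q(sqrt(65)) has degree 2 over Q, and its unique nontrivial automorphism is sqrt(65) ↦ -sqrt(65). Hence Gal(Q(sqrt(65))/Q) = Z/2Z.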